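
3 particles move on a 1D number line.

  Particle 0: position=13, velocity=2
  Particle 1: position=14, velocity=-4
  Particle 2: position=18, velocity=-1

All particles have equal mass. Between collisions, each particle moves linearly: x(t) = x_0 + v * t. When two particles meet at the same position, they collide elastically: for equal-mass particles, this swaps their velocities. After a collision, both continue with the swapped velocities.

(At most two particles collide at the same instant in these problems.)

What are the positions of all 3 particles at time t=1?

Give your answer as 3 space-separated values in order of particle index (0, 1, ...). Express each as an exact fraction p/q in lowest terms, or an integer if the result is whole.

Collision at t=1/6: particles 0 and 1 swap velocities; positions: p0=40/3 p1=40/3 p2=107/6; velocities now: v0=-4 v1=2 v2=-1
Advance to t=1 (no further collisions before then); velocities: v0=-4 v1=2 v2=-1; positions = 10 15 17

Answer: 10 15 17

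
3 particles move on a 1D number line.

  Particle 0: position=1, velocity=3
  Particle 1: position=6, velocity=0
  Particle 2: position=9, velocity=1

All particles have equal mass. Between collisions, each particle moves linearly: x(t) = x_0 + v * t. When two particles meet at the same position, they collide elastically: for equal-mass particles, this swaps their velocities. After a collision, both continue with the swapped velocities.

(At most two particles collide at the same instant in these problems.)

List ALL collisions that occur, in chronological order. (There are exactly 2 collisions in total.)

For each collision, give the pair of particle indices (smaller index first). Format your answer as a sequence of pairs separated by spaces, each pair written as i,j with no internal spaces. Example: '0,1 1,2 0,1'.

Answer: 0,1 1,2

Derivation:
Collision at t=5/3: particles 0 and 1 swap velocities; positions: p0=6 p1=6 p2=32/3; velocities now: v0=0 v1=3 v2=1
Collision at t=4: particles 1 and 2 swap velocities; positions: p0=6 p1=13 p2=13; velocities now: v0=0 v1=1 v2=3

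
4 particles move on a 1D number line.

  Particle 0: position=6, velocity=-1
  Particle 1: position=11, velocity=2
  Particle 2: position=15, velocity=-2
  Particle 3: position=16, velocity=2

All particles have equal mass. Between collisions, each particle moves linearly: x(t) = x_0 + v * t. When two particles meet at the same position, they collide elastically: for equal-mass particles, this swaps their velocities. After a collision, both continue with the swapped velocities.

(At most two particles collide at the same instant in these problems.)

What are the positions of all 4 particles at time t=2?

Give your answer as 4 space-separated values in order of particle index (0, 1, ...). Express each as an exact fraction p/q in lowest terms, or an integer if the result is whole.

Answer: 4 11 15 20

Derivation:
Collision at t=1: particles 1 and 2 swap velocities; positions: p0=5 p1=13 p2=13 p3=18; velocities now: v0=-1 v1=-2 v2=2 v3=2
Advance to t=2 (no further collisions before then); velocities: v0=-1 v1=-2 v2=2 v3=2; positions = 4 11 15 20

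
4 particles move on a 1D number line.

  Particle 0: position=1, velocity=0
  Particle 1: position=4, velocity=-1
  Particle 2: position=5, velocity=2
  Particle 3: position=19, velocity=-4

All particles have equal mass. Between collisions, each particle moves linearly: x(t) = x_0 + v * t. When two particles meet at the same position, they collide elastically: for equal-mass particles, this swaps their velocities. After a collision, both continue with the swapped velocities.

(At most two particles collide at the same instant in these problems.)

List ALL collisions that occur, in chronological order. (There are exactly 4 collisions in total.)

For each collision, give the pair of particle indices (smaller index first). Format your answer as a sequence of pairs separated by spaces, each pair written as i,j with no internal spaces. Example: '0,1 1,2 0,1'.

Collision at t=7/3: particles 2 and 3 swap velocities; positions: p0=1 p1=5/3 p2=29/3 p3=29/3; velocities now: v0=0 v1=-1 v2=-4 v3=2
Collision at t=3: particles 0 and 1 swap velocities; positions: p0=1 p1=1 p2=7 p3=11; velocities now: v0=-1 v1=0 v2=-4 v3=2
Collision at t=9/2: particles 1 and 2 swap velocities; positions: p0=-1/2 p1=1 p2=1 p3=14; velocities now: v0=-1 v1=-4 v2=0 v3=2
Collision at t=5: particles 0 and 1 swap velocities; positions: p0=-1 p1=-1 p2=1 p3=15; velocities now: v0=-4 v1=-1 v2=0 v3=2

Answer: 2,3 0,1 1,2 0,1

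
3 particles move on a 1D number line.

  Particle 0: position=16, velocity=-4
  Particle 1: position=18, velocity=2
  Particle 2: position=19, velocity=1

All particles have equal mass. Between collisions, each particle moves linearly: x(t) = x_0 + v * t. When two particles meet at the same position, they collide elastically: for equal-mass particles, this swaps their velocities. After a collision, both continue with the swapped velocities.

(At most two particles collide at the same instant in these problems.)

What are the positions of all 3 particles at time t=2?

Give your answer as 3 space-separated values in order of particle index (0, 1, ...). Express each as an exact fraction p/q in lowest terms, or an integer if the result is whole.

Answer: 8 21 22

Derivation:
Collision at t=1: particles 1 and 2 swap velocities; positions: p0=12 p1=20 p2=20; velocities now: v0=-4 v1=1 v2=2
Advance to t=2 (no further collisions before then); velocities: v0=-4 v1=1 v2=2; positions = 8 21 22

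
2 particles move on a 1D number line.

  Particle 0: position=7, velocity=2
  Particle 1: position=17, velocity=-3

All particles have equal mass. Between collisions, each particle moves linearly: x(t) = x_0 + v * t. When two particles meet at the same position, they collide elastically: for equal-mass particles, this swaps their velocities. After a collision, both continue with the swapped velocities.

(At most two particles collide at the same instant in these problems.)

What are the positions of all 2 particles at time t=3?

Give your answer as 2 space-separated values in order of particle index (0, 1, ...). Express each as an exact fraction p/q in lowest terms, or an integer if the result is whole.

Answer: 8 13

Derivation:
Collision at t=2: particles 0 and 1 swap velocities; positions: p0=11 p1=11; velocities now: v0=-3 v1=2
Advance to t=3 (no further collisions before then); velocities: v0=-3 v1=2; positions = 8 13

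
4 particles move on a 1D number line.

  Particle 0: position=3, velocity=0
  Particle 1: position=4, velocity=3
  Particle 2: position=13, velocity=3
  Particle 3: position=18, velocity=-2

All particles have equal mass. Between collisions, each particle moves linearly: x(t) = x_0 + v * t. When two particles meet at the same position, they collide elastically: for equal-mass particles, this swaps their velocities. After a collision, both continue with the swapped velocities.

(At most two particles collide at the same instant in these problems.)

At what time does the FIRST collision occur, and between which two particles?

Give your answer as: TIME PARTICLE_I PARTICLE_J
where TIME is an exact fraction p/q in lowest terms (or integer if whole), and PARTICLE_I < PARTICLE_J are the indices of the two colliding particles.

Answer: 1 2 3

Derivation:
Pair (0,1): pos 3,4 vel 0,3 -> not approaching (rel speed -3 <= 0)
Pair (1,2): pos 4,13 vel 3,3 -> not approaching (rel speed 0 <= 0)
Pair (2,3): pos 13,18 vel 3,-2 -> gap=5, closing at 5/unit, collide at t=1
Earliest collision: t=1 between 2 and 3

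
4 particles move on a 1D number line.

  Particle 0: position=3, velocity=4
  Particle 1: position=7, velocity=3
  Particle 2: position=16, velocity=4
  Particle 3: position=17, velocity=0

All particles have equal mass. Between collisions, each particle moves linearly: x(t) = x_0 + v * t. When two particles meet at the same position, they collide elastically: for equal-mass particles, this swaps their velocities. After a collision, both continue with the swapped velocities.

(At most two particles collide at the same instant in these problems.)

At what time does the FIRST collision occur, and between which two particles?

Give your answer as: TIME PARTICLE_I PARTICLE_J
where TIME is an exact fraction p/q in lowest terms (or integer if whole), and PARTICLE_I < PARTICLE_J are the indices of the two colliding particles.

Pair (0,1): pos 3,7 vel 4,3 -> gap=4, closing at 1/unit, collide at t=4
Pair (1,2): pos 7,16 vel 3,4 -> not approaching (rel speed -1 <= 0)
Pair (2,3): pos 16,17 vel 4,0 -> gap=1, closing at 4/unit, collide at t=1/4
Earliest collision: t=1/4 between 2 and 3

Answer: 1/4 2 3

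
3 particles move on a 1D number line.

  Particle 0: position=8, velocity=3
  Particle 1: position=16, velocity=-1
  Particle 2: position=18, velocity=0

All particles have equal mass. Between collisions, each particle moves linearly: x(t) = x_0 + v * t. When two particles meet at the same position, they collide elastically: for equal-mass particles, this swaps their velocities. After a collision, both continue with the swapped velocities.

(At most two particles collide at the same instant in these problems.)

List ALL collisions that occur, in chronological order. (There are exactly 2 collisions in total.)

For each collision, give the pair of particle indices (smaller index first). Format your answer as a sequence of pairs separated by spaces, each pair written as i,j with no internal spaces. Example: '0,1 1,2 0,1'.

Answer: 0,1 1,2

Derivation:
Collision at t=2: particles 0 and 1 swap velocities; positions: p0=14 p1=14 p2=18; velocities now: v0=-1 v1=3 v2=0
Collision at t=10/3: particles 1 and 2 swap velocities; positions: p0=38/3 p1=18 p2=18; velocities now: v0=-1 v1=0 v2=3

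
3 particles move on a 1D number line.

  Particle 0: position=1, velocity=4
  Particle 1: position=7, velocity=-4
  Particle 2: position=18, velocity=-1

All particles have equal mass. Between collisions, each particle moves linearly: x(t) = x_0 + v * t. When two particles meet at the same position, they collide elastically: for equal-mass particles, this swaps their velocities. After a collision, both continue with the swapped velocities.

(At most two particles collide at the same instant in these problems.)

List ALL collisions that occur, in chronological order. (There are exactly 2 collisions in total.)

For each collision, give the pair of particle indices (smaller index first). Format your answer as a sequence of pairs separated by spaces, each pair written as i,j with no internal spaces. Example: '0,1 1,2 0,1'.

Answer: 0,1 1,2

Derivation:
Collision at t=3/4: particles 0 and 1 swap velocities; positions: p0=4 p1=4 p2=69/4; velocities now: v0=-4 v1=4 v2=-1
Collision at t=17/5: particles 1 and 2 swap velocities; positions: p0=-33/5 p1=73/5 p2=73/5; velocities now: v0=-4 v1=-1 v2=4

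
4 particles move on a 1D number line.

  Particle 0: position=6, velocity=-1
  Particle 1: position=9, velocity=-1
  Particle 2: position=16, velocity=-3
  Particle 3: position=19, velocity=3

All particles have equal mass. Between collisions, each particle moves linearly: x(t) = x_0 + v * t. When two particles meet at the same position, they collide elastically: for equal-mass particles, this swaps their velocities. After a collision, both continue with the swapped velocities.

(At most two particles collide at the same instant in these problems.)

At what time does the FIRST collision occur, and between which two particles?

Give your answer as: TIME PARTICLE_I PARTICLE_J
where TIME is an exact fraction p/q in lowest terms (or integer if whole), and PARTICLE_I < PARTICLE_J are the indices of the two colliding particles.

Answer: 7/2 1 2

Derivation:
Pair (0,1): pos 6,9 vel -1,-1 -> not approaching (rel speed 0 <= 0)
Pair (1,2): pos 9,16 vel -1,-3 -> gap=7, closing at 2/unit, collide at t=7/2
Pair (2,3): pos 16,19 vel -3,3 -> not approaching (rel speed -6 <= 0)
Earliest collision: t=7/2 between 1 and 2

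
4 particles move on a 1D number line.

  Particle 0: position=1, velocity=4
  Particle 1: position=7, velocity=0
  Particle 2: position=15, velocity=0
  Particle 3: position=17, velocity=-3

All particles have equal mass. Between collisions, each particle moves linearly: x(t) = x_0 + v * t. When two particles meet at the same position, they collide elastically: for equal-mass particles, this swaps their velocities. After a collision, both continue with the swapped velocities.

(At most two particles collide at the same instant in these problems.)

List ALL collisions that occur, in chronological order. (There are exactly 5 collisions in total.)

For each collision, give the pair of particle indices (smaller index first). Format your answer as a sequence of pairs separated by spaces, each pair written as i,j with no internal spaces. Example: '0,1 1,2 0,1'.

Answer: 2,3 0,1 1,2 0,1 2,3

Derivation:
Collision at t=2/3: particles 2 and 3 swap velocities; positions: p0=11/3 p1=7 p2=15 p3=15; velocities now: v0=4 v1=0 v2=-3 v3=0
Collision at t=3/2: particles 0 and 1 swap velocities; positions: p0=7 p1=7 p2=25/2 p3=15; velocities now: v0=0 v1=4 v2=-3 v3=0
Collision at t=16/7: particles 1 and 2 swap velocities; positions: p0=7 p1=71/7 p2=71/7 p3=15; velocities now: v0=0 v1=-3 v2=4 v3=0
Collision at t=10/3: particles 0 and 1 swap velocities; positions: p0=7 p1=7 p2=43/3 p3=15; velocities now: v0=-3 v1=0 v2=4 v3=0
Collision at t=7/2: particles 2 and 3 swap velocities; positions: p0=13/2 p1=7 p2=15 p3=15; velocities now: v0=-3 v1=0 v2=0 v3=4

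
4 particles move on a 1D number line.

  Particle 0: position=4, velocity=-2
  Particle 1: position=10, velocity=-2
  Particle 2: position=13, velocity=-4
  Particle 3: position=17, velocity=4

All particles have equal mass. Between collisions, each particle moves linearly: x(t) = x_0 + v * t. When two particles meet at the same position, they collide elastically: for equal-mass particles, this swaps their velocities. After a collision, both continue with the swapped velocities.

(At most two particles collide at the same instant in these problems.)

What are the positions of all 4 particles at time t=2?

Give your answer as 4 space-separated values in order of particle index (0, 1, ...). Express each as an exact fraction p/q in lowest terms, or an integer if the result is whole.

Answer: 0 5 6 25

Derivation:
Collision at t=3/2: particles 1 and 2 swap velocities; positions: p0=1 p1=7 p2=7 p3=23; velocities now: v0=-2 v1=-4 v2=-2 v3=4
Advance to t=2 (no further collisions before then); velocities: v0=-2 v1=-4 v2=-2 v3=4; positions = 0 5 6 25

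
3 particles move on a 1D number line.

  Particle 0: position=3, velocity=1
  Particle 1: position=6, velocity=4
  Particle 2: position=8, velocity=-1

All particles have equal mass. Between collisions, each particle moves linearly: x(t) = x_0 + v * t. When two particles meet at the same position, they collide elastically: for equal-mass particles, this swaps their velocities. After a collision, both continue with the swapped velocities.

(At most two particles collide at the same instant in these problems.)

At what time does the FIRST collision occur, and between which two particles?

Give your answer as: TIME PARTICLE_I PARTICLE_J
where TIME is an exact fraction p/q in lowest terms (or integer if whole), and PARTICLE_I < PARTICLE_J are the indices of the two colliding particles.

Pair (0,1): pos 3,6 vel 1,4 -> not approaching (rel speed -3 <= 0)
Pair (1,2): pos 6,8 vel 4,-1 -> gap=2, closing at 5/unit, collide at t=2/5
Earliest collision: t=2/5 between 1 and 2

Answer: 2/5 1 2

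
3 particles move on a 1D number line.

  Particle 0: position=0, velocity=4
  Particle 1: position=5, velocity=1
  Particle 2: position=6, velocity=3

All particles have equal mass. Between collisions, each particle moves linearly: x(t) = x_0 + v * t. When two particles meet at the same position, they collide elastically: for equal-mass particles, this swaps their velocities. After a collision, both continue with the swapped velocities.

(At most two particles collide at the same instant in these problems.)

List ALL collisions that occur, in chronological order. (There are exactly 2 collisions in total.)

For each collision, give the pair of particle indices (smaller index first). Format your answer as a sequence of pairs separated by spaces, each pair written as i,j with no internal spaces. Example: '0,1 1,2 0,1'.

Answer: 0,1 1,2

Derivation:
Collision at t=5/3: particles 0 and 1 swap velocities; positions: p0=20/3 p1=20/3 p2=11; velocities now: v0=1 v1=4 v2=3
Collision at t=6: particles 1 and 2 swap velocities; positions: p0=11 p1=24 p2=24; velocities now: v0=1 v1=3 v2=4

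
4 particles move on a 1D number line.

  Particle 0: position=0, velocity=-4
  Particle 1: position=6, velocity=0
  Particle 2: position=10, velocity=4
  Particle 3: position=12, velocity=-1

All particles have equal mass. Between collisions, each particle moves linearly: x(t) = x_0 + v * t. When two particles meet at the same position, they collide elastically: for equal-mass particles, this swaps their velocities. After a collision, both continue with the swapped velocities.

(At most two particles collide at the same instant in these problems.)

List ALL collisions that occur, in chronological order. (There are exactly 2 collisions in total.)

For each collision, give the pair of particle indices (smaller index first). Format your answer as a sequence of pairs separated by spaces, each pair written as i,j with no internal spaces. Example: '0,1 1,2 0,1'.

Answer: 2,3 1,2

Derivation:
Collision at t=2/5: particles 2 and 3 swap velocities; positions: p0=-8/5 p1=6 p2=58/5 p3=58/5; velocities now: v0=-4 v1=0 v2=-1 v3=4
Collision at t=6: particles 1 and 2 swap velocities; positions: p0=-24 p1=6 p2=6 p3=34; velocities now: v0=-4 v1=-1 v2=0 v3=4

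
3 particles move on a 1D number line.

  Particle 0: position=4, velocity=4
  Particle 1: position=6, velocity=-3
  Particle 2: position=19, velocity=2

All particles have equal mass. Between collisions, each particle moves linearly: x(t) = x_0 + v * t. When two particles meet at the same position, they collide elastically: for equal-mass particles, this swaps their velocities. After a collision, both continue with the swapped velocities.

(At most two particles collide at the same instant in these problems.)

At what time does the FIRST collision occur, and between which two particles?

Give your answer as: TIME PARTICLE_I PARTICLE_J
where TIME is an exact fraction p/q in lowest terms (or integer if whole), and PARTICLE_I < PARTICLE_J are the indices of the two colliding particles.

Answer: 2/7 0 1

Derivation:
Pair (0,1): pos 4,6 vel 4,-3 -> gap=2, closing at 7/unit, collide at t=2/7
Pair (1,2): pos 6,19 vel -3,2 -> not approaching (rel speed -5 <= 0)
Earliest collision: t=2/7 between 0 and 1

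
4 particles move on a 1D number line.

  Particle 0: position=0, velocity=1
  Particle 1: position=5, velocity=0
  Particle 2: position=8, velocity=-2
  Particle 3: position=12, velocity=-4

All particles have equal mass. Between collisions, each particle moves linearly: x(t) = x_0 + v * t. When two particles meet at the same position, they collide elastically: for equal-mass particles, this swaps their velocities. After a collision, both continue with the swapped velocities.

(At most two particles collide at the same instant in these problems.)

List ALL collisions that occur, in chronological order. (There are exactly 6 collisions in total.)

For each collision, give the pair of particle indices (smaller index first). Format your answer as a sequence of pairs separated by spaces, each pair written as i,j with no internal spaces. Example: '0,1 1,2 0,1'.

Answer: 1,2 2,3 1,2 0,1 1,2 2,3

Derivation:
Collision at t=3/2: particles 1 and 2 swap velocities; positions: p0=3/2 p1=5 p2=5 p3=6; velocities now: v0=1 v1=-2 v2=0 v3=-4
Collision at t=7/4: particles 2 and 3 swap velocities; positions: p0=7/4 p1=9/2 p2=5 p3=5; velocities now: v0=1 v1=-2 v2=-4 v3=0
Collision at t=2: particles 1 and 2 swap velocities; positions: p0=2 p1=4 p2=4 p3=5; velocities now: v0=1 v1=-4 v2=-2 v3=0
Collision at t=12/5: particles 0 and 1 swap velocities; positions: p0=12/5 p1=12/5 p2=16/5 p3=5; velocities now: v0=-4 v1=1 v2=-2 v3=0
Collision at t=8/3: particles 1 and 2 swap velocities; positions: p0=4/3 p1=8/3 p2=8/3 p3=5; velocities now: v0=-4 v1=-2 v2=1 v3=0
Collision at t=5: particles 2 and 3 swap velocities; positions: p0=-8 p1=-2 p2=5 p3=5; velocities now: v0=-4 v1=-2 v2=0 v3=1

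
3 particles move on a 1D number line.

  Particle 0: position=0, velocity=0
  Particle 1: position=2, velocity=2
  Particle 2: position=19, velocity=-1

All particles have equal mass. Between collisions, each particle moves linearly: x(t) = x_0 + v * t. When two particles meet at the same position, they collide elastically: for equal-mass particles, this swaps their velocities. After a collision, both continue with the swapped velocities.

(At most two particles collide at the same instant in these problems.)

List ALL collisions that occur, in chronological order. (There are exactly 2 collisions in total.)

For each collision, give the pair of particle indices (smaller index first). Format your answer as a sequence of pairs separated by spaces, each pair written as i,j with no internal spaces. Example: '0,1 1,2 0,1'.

Answer: 1,2 0,1

Derivation:
Collision at t=17/3: particles 1 and 2 swap velocities; positions: p0=0 p1=40/3 p2=40/3; velocities now: v0=0 v1=-1 v2=2
Collision at t=19: particles 0 and 1 swap velocities; positions: p0=0 p1=0 p2=40; velocities now: v0=-1 v1=0 v2=2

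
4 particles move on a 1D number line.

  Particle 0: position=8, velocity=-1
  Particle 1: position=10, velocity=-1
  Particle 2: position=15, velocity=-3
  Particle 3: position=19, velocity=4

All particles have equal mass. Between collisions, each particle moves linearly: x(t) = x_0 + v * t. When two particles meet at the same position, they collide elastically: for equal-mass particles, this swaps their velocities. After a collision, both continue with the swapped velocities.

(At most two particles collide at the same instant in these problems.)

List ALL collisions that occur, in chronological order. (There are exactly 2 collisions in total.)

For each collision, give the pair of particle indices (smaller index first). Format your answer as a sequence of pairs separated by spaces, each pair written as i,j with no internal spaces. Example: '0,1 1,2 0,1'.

Answer: 1,2 0,1

Derivation:
Collision at t=5/2: particles 1 and 2 swap velocities; positions: p0=11/2 p1=15/2 p2=15/2 p3=29; velocities now: v0=-1 v1=-3 v2=-1 v3=4
Collision at t=7/2: particles 0 and 1 swap velocities; positions: p0=9/2 p1=9/2 p2=13/2 p3=33; velocities now: v0=-3 v1=-1 v2=-1 v3=4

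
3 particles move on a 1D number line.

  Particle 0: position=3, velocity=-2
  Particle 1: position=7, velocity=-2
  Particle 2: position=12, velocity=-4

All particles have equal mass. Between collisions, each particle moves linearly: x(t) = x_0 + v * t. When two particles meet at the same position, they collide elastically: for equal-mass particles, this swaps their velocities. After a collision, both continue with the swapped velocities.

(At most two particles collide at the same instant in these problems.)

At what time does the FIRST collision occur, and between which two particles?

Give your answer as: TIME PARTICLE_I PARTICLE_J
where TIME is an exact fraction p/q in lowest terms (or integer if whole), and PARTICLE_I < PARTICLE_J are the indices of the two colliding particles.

Pair (0,1): pos 3,7 vel -2,-2 -> not approaching (rel speed 0 <= 0)
Pair (1,2): pos 7,12 vel -2,-4 -> gap=5, closing at 2/unit, collide at t=5/2
Earliest collision: t=5/2 between 1 and 2

Answer: 5/2 1 2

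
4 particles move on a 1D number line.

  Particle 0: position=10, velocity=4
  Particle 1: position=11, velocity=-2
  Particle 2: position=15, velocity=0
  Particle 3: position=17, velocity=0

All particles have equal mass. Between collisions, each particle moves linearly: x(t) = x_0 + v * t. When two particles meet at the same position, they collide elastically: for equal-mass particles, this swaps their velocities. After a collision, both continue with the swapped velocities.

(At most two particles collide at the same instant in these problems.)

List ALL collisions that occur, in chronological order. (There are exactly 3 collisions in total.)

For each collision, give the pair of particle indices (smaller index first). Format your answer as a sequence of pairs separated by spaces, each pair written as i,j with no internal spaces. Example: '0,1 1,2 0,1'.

Answer: 0,1 1,2 2,3

Derivation:
Collision at t=1/6: particles 0 and 1 swap velocities; positions: p0=32/3 p1=32/3 p2=15 p3=17; velocities now: v0=-2 v1=4 v2=0 v3=0
Collision at t=5/4: particles 1 and 2 swap velocities; positions: p0=17/2 p1=15 p2=15 p3=17; velocities now: v0=-2 v1=0 v2=4 v3=0
Collision at t=7/4: particles 2 and 3 swap velocities; positions: p0=15/2 p1=15 p2=17 p3=17; velocities now: v0=-2 v1=0 v2=0 v3=4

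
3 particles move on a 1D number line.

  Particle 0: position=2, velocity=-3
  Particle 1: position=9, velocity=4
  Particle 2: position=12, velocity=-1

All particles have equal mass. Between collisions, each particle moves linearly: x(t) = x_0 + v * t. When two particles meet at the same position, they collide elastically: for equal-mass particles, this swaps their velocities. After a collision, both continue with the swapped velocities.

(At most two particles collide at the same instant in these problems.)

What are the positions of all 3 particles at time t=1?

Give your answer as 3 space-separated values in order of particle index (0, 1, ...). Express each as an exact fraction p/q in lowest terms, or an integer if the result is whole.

Collision at t=3/5: particles 1 and 2 swap velocities; positions: p0=1/5 p1=57/5 p2=57/5; velocities now: v0=-3 v1=-1 v2=4
Advance to t=1 (no further collisions before then); velocities: v0=-3 v1=-1 v2=4; positions = -1 11 13

Answer: -1 11 13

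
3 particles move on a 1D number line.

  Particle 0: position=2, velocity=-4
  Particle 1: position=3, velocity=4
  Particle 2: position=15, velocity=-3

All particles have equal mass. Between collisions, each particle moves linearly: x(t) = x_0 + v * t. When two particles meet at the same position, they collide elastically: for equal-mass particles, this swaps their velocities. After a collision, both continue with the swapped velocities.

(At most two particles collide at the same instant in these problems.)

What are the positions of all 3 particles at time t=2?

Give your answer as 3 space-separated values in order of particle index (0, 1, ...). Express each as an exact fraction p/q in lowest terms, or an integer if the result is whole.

Answer: -6 9 11

Derivation:
Collision at t=12/7: particles 1 and 2 swap velocities; positions: p0=-34/7 p1=69/7 p2=69/7; velocities now: v0=-4 v1=-3 v2=4
Advance to t=2 (no further collisions before then); velocities: v0=-4 v1=-3 v2=4; positions = -6 9 11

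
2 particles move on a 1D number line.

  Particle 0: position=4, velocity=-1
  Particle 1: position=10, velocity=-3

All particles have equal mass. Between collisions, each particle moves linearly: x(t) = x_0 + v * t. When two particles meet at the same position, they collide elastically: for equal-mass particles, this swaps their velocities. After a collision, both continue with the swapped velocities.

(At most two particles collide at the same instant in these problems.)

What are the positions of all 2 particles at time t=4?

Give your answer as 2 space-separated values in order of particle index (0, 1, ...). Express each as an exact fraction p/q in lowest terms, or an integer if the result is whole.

Answer: -2 0

Derivation:
Collision at t=3: particles 0 and 1 swap velocities; positions: p0=1 p1=1; velocities now: v0=-3 v1=-1
Advance to t=4 (no further collisions before then); velocities: v0=-3 v1=-1; positions = -2 0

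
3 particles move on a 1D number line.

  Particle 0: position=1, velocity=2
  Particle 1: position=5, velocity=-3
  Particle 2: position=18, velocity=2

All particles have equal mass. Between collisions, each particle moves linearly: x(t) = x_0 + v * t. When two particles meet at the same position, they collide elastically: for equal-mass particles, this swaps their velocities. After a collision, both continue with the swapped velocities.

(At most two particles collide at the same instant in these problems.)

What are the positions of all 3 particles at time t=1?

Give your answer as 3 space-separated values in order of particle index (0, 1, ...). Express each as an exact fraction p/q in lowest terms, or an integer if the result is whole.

Answer: 2 3 20

Derivation:
Collision at t=4/5: particles 0 and 1 swap velocities; positions: p0=13/5 p1=13/5 p2=98/5; velocities now: v0=-3 v1=2 v2=2
Advance to t=1 (no further collisions before then); velocities: v0=-3 v1=2 v2=2; positions = 2 3 20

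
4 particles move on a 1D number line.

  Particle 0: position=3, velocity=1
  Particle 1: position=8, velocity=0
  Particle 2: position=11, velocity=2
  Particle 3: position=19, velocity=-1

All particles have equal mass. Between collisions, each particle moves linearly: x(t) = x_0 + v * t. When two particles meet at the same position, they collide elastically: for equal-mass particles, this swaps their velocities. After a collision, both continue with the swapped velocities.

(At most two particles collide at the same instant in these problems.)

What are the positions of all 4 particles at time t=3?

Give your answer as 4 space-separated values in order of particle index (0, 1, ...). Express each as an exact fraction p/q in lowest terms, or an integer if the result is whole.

Collision at t=8/3: particles 2 and 3 swap velocities; positions: p0=17/3 p1=8 p2=49/3 p3=49/3; velocities now: v0=1 v1=0 v2=-1 v3=2
Advance to t=3 (no further collisions before then); velocities: v0=1 v1=0 v2=-1 v3=2; positions = 6 8 16 17

Answer: 6 8 16 17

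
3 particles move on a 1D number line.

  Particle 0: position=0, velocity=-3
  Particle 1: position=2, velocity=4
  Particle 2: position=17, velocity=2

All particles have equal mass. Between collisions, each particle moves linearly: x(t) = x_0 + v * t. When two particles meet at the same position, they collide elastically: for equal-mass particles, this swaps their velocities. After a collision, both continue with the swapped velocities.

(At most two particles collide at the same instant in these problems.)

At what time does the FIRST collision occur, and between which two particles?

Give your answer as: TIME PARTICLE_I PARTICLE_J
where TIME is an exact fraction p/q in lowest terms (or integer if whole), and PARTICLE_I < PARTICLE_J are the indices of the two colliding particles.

Pair (0,1): pos 0,2 vel -3,4 -> not approaching (rel speed -7 <= 0)
Pair (1,2): pos 2,17 vel 4,2 -> gap=15, closing at 2/unit, collide at t=15/2
Earliest collision: t=15/2 between 1 and 2

Answer: 15/2 1 2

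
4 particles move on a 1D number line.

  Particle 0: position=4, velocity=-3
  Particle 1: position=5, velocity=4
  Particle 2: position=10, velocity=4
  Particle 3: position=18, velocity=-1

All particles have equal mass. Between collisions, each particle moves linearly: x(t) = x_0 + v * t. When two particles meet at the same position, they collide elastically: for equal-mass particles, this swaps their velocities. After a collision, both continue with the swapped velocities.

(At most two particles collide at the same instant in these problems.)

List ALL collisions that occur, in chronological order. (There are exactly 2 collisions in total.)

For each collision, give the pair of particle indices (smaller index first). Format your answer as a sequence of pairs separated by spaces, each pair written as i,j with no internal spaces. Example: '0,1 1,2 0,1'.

Collision at t=8/5: particles 2 and 3 swap velocities; positions: p0=-4/5 p1=57/5 p2=82/5 p3=82/5; velocities now: v0=-3 v1=4 v2=-1 v3=4
Collision at t=13/5: particles 1 and 2 swap velocities; positions: p0=-19/5 p1=77/5 p2=77/5 p3=102/5; velocities now: v0=-3 v1=-1 v2=4 v3=4

Answer: 2,3 1,2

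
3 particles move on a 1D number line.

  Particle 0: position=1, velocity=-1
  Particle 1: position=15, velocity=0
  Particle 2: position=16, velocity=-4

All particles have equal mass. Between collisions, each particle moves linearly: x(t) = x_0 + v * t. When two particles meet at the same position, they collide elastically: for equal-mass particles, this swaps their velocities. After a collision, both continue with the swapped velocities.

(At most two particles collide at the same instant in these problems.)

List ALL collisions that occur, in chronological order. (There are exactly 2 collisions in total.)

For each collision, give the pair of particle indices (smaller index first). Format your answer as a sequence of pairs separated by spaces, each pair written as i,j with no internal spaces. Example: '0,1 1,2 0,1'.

Answer: 1,2 0,1

Derivation:
Collision at t=1/4: particles 1 and 2 swap velocities; positions: p0=3/4 p1=15 p2=15; velocities now: v0=-1 v1=-4 v2=0
Collision at t=5: particles 0 and 1 swap velocities; positions: p0=-4 p1=-4 p2=15; velocities now: v0=-4 v1=-1 v2=0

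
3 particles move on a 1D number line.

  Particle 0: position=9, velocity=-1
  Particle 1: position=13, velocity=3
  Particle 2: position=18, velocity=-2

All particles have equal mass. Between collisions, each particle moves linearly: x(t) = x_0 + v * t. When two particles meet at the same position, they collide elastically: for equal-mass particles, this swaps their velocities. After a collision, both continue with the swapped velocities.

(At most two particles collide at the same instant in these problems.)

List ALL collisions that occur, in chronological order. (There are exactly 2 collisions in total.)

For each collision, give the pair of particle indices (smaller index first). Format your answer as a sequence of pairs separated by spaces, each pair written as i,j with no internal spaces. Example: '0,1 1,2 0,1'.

Collision at t=1: particles 1 and 2 swap velocities; positions: p0=8 p1=16 p2=16; velocities now: v0=-1 v1=-2 v2=3
Collision at t=9: particles 0 and 1 swap velocities; positions: p0=0 p1=0 p2=40; velocities now: v0=-2 v1=-1 v2=3

Answer: 1,2 0,1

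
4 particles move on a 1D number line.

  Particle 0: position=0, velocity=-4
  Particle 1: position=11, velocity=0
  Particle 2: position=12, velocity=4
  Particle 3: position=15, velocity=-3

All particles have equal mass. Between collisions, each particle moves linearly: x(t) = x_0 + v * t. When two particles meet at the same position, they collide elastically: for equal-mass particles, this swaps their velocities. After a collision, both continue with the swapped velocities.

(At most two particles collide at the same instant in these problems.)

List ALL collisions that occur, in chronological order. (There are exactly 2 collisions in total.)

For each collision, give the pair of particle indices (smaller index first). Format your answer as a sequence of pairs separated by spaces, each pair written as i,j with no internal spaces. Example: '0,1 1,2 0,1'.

Answer: 2,3 1,2

Derivation:
Collision at t=3/7: particles 2 and 3 swap velocities; positions: p0=-12/7 p1=11 p2=96/7 p3=96/7; velocities now: v0=-4 v1=0 v2=-3 v3=4
Collision at t=4/3: particles 1 and 2 swap velocities; positions: p0=-16/3 p1=11 p2=11 p3=52/3; velocities now: v0=-4 v1=-3 v2=0 v3=4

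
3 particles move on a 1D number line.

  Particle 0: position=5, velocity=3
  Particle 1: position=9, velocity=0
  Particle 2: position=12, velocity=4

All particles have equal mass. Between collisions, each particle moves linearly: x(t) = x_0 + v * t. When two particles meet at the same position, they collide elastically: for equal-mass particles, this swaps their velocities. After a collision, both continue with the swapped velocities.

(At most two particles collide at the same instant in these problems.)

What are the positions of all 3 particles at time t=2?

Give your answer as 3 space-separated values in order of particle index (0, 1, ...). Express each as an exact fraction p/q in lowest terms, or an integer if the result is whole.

Answer: 9 11 20

Derivation:
Collision at t=4/3: particles 0 and 1 swap velocities; positions: p0=9 p1=9 p2=52/3; velocities now: v0=0 v1=3 v2=4
Advance to t=2 (no further collisions before then); velocities: v0=0 v1=3 v2=4; positions = 9 11 20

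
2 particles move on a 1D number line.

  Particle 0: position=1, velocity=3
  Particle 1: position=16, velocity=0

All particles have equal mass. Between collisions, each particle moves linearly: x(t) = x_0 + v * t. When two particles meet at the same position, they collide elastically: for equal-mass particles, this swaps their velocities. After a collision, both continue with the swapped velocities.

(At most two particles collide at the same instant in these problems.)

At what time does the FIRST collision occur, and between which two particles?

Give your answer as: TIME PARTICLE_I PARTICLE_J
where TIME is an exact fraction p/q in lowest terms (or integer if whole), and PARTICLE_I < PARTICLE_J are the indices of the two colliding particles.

Pair (0,1): pos 1,16 vel 3,0 -> gap=15, closing at 3/unit, collide at t=5
Earliest collision: t=5 between 0 and 1

Answer: 5 0 1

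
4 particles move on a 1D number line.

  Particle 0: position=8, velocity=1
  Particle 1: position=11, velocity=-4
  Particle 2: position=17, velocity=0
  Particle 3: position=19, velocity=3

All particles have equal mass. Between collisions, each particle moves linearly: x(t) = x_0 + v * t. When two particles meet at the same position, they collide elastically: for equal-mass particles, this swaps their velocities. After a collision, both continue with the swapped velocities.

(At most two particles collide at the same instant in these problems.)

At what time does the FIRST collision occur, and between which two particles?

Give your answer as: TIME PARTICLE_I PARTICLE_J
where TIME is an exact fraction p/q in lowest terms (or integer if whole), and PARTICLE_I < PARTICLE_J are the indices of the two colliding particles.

Answer: 3/5 0 1

Derivation:
Pair (0,1): pos 8,11 vel 1,-4 -> gap=3, closing at 5/unit, collide at t=3/5
Pair (1,2): pos 11,17 vel -4,0 -> not approaching (rel speed -4 <= 0)
Pair (2,3): pos 17,19 vel 0,3 -> not approaching (rel speed -3 <= 0)
Earliest collision: t=3/5 between 0 and 1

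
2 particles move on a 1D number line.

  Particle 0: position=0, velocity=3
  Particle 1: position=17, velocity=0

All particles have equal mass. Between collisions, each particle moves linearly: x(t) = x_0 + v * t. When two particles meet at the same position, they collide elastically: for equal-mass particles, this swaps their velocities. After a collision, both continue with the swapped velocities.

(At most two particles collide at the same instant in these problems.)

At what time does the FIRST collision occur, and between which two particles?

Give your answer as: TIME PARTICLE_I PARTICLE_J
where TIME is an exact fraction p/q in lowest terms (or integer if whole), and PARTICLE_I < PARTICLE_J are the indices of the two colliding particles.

Pair (0,1): pos 0,17 vel 3,0 -> gap=17, closing at 3/unit, collide at t=17/3
Earliest collision: t=17/3 between 0 and 1

Answer: 17/3 0 1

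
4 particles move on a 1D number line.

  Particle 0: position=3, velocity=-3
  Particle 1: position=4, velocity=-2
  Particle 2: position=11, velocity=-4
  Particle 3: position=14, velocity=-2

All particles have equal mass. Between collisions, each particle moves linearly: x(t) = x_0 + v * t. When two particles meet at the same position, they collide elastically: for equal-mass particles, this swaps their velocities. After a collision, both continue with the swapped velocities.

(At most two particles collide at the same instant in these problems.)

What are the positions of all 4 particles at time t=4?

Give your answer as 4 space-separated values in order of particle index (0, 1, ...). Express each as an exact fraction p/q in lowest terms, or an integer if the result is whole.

Answer: -9 -5 -4 6

Derivation:
Collision at t=7/2: particles 1 and 2 swap velocities; positions: p0=-15/2 p1=-3 p2=-3 p3=7; velocities now: v0=-3 v1=-4 v2=-2 v3=-2
Advance to t=4 (no further collisions before then); velocities: v0=-3 v1=-4 v2=-2 v3=-2; positions = -9 -5 -4 6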